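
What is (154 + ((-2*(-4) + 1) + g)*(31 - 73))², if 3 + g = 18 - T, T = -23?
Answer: 3312400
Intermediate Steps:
g = 38 (g = -3 + (18 - 1*(-23)) = -3 + (18 + 23) = -3 + 41 = 38)
(154 + ((-2*(-4) + 1) + g)*(31 - 73))² = (154 + ((-2*(-4) + 1) + 38)*(31 - 73))² = (154 + ((8 + 1) + 38)*(-42))² = (154 + (9 + 38)*(-42))² = (154 + 47*(-42))² = (154 - 1974)² = (-1820)² = 3312400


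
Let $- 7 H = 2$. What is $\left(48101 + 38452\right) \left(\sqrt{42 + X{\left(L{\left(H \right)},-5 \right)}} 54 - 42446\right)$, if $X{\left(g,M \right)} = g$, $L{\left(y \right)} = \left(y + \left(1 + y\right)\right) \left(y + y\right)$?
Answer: $-3673828638 + \frac{4673862 \sqrt{2046}}{7} \approx -3.6436 \cdot 10^{9}$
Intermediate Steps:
$H = - \frac{2}{7}$ ($H = \left(- \frac{1}{7}\right) 2 = - \frac{2}{7} \approx -0.28571$)
$L{\left(y \right)} = 2 y \left(1 + 2 y\right)$ ($L{\left(y \right)} = \left(1 + 2 y\right) 2 y = 2 y \left(1 + 2 y\right)$)
$\left(48101 + 38452\right) \left(\sqrt{42 + X{\left(L{\left(H \right)},-5 \right)}} 54 - 42446\right) = \left(48101 + 38452\right) \left(\sqrt{42 + 2 \left(- \frac{2}{7}\right) \left(1 + 2 \left(- \frac{2}{7}\right)\right)} 54 - 42446\right) = 86553 \left(\sqrt{42 + 2 \left(- \frac{2}{7}\right) \left(1 - \frac{4}{7}\right)} 54 - 42446\right) = 86553 \left(\sqrt{42 + 2 \left(- \frac{2}{7}\right) \frac{3}{7}} \cdot 54 - 42446\right) = 86553 \left(\sqrt{42 - \frac{12}{49}} \cdot 54 - 42446\right) = 86553 \left(\sqrt{\frac{2046}{49}} \cdot 54 - 42446\right) = 86553 \left(\frac{\sqrt{2046}}{7} \cdot 54 - 42446\right) = 86553 \left(\frac{54 \sqrt{2046}}{7} - 42446\right) = 86553 \left(-42446 + \frac{54 \sqrt{2046}}{7}\right) = -3673828638 + \frac{4673862 \sqrt{2046}}{7}$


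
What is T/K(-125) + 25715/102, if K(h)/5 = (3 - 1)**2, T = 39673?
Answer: 2280473/1020 ≈ 2235.8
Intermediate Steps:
K(h) = 20 (K(h) = 5*(3 - 1)**2 = 5*2**2 = 5*4 = 20)
T/K(-125) + 25715/102 = 39673/20 + 25715/102 = 2280473/1020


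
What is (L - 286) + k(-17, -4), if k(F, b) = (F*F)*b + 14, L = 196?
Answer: -1232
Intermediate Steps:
k(F, b) = 14 + b*F² (k(F, b) = F²*b + 14 = b*F² + 14 = 14 + b*F²)
(L - 286) + k(-17, -4) = (196 - 286) + (14 - 4*(-17)²) = -90 + (14 - 4*289) = -90 + (14 - 1156) = -90 - 1142 = -1232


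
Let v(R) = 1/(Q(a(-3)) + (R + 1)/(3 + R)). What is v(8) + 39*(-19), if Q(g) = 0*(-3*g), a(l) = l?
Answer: -6658/9 ≈ -739.78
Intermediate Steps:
Q(g) = 0
v(R) = (3 + R)/(1 + R) (v(R) = 1/(0 + (R + 1)/(3 + R)) = 1/(0 + (1 + R)/(3 + R)) = 1/((1 + R)/(3 + R)) = (3 + R)/(1 + R))
v(8) + 39*(-19) = (3 + 8)/(1 + 8) + 39*(-19) = 11/9 - 741 = -6658/9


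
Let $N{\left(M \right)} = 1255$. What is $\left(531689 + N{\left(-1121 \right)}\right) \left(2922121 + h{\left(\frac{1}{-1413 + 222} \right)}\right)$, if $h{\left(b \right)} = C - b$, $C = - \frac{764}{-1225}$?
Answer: $\frac{757367144244284352}{486325} \approx 1.5573 \cdot 10^{12}$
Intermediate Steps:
$C = \frac{764}{1225}$ ($C = \left(-764\right) \left(- \frac{1}{1225}\right) = \frac{764}{1225} \approx 0.62367$)
$h{\left(b \right)} = \frac{764}{1225} - b$
$\left(531689 + N{\left(-1121 \right)}\right) \left(2922121 + h{\left(\frac{1}{-1413 + 222} \right)}\right) = \left(531689 + 1255\right) \left(2922121 + \left(\frac{764}{1225} - \frac{1}{-1413 + 222}\right)\right) = 532944 \left(2922121 + \left(\frac{764}{1225} - \frac{1}{-1191}\right)\right) = 532944 \left(2922121 + \left(\frac{764}{1225} - - \frac{1}{1191}\right)\right) = 532944 \left(2922121 + \left(\frac{764}{1225} + \frac{1}{1191}\right)\right) = 532944 \left(2922121 + \frac{911149}{1458975}\right) = 532944 \cdot \frac{4263302397124}{1458975} = \frac{757367144244284352}{486325}$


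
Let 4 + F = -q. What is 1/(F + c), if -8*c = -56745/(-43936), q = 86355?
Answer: -351488/30354208937 ≈ -1.1580e-5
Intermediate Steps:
F = -86359 (F = -4 - 1*86355 = -4 - 86355 = -86359)
c = -56745/351488 (c = -(-56745)/(8*(-43936)) = -(-56745)*(-1)/(8*43936) = -⅛*56745/43936 = -56745/351488 ≈ -0.16144)
1/(F + c) = 1/(-86359 - 56745/351488) = 1/(-30354208937/351488) = -351488/30354208937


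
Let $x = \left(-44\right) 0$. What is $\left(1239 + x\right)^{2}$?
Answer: $1535121$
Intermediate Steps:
$x = 0$
$\left(1239 + x\right)^{2} = \left(1239 + 0\right)^{2} = 1239^{2} = 1535121$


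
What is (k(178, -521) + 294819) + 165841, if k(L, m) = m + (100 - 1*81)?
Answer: 460158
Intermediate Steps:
k(L, m) = 19 + m (k(L, m) = m + (100 - 81) = m + 19 = 19 + m)
(k(178, -521) + 294819) + 165841 = ((19 - 521) + 294819) + 165841 = (-502 + 294819) + 165841 = 294317 + 165841 = 460158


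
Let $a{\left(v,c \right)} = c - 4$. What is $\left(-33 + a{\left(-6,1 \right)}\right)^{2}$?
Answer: $1296$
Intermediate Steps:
$a{\left(v,c \right)} = -4 + c$
$\left(-33 + a{\left(-6,1 \right)}\right)^{2} = \left(-33 + \left(-4 + 1\right)\right)^{2} = \left(-33 - 3\right)^{2} = \left(-36\right)^{2} = 1296$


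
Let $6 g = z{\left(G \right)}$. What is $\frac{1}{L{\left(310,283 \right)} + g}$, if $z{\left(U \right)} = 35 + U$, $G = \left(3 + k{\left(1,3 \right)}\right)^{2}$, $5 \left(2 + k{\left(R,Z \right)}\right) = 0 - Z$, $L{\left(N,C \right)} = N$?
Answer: $\frac{50}{15793} \approx 0.003166$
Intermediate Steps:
$k{\left(R,Z \right)} = -2 - \frac{Z}{5}$ ($k{\left(R,Z \right)} = -2 + \frac{0 - Z}{5} = -2 + \frac{\left(-1\right) Z}{5} = -2 - \frac{Z}{5}$)
$G = \frac{4}{25}$ ($G = \left(3 - \frac{13}{5}\right)^{2} = \left(\frac{2}{5}\right)^{2} = \frac{4}{25} \approx 0.16$)
$g = \frac{293}{50}$ ($g = \frac{35 + \frac{4}{25}}{6} = \frac{1}{6} \cdot \frac{879}{25} = \frac{293}{50} \approx 5.86$)
$\frac{1}{L{\left(310,283 \right)} + g} = \frac{1}{310 + \frac{293}{50}} = \frac{1}{\frac{15793}{50}} = \frac{50}{15793}$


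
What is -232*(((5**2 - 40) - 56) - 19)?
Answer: 20880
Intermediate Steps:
-232*(((5**2 - 40) - 56) - 19) = -232*(((25 - 40) - 56) - 19) = -232*((-15 - 56) - 19) = -232*(-71 - 19) = -232*(-90) = 20880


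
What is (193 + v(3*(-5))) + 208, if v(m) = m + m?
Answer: 371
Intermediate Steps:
v(m) = 2*m
(193 + v(3*(-5))) + 208 = (193 + 2*(3*(-5))) + 208 = (193 + 2*(-15)) + 208 = (193 - 30) + 208 = 163 + 208 = 371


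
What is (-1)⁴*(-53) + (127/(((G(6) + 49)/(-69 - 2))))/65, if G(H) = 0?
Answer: -177822/3185 ≈ -55.831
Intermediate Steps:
(-1)⁴*(-53) + (127/(((G(6) + 49)/(-69 - 2))))/65 = (-1)⁴*(-53) + (127/(((0 + 49)/(-69 - 2))))/65 = 1*(-53) + (127/((49/(-71))))*(1/65) = -53 + (127/((49*(-1/71))))*(1/65) = -53 + (127/(-49/71))*(1/65) = -53 + (127*(-71/49))*(1/65) = -53 - 9017/49*1/65 = -53 - 9017/3185 = -177822/3185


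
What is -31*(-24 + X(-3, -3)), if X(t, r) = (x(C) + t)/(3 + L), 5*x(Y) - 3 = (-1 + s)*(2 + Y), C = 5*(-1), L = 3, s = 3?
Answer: 3813/5 ≈ 762.60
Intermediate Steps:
C = -5
x(Y) = 7/5 + 2*Y/5 (x(Y) = 3/5 + ((-1 + 3)*(2 + Y))/5 = 3/5 + (2*(2 + Y))/5 = 3/5 + (4 + 2*Y)/5 = 3/5 + (4/5 + 2*Y/5) = 7/5 + 2*Y/5)
X(t, r) = -1/10 + t/6 (X(t, r) = ((7/5 + (2/5)*(-5)) + t)/(3 + 3) = ((7/5 - 2) + t)/6 = (-3/5 + t)*(1/6) = -1/10 + t/6)
-31*(-24 + X(-3, -3)) = -31*(-24 + (-1/10 + (1/6)*(-3))) = -31*(-24 + (-1/10 - 1/2)) = -31*(-24 - 3/5) = -31*(-123/5) = 3813/5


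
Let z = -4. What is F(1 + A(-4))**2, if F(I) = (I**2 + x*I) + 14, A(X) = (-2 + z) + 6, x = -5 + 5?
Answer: 225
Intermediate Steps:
x = 0
A(X) = 0 (A(X) = (-2 - 4) + 6 = -6 + 6 = 0)
F(I) = 14 + I**2 (F(I) = (I**2 + 0*I) + 14 = (I**2 + 0) + 14 = I**2 + 14 = 14 + I**2)
F(1 + A(-4))**2 = (14 + (1 + 0)**2)**2 = (14 + 1**2)**2 = (14 + 1)**2 = 15**2 = 225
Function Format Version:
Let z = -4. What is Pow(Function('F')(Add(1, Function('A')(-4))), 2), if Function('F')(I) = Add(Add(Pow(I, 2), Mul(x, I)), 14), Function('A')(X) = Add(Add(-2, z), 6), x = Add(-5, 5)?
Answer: 225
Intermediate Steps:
x = 0
Function('A')(X) = 0 (Function('A')(X) = Add(Add(-2, -4), 6) = Add(-6, 6) = 0)
Function('F')(I) = Add(14, Pow(I, 2)) (Function('F')(I) = Add(Add(Pow(I, 2), Mul(0, I)), 14) = Add(Add(Pow(I, 2), 0), 14) = Add(Pow(I, 2), 14) = Add(14, Pow(I, 2)))
Pow(Function('F')(Add(1, Function('A')(-4))), 2) = Pow(Add(14, Pow(Add(1, 0), 2)), 2) = Pow(Add(14, Pow(1, 2)), 2) = Pow(Add(14, 1), 2) = Pow(15, 2) = 225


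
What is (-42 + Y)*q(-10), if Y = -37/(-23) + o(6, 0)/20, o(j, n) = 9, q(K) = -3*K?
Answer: -55119/46 ≈ -1198.2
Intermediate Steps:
Y = 947/460 (Y = -37/(-23) + 9/20 = -37*(-1/23) + 9*(1/20) = 37/23 + 9/20 = 947/460 ≈ 2.0587)
(-42 + Y)*q(-10) = (-42 + 947/460)*(-3*(-10)) = -18373/460*30 = -55119/46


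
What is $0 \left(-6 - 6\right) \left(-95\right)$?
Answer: $0$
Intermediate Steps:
$0 \left(-6 - 6\right) \left(-95\right) = 0 \left(-12\right) \left(-95\right) = 0 \left(-95\right) = 0$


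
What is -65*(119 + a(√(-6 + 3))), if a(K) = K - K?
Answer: -7735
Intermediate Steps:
a(K) = 0
-65*(119 + a(√(-6 + 3))) = -65*(119 + 0) = -65*119 = -7735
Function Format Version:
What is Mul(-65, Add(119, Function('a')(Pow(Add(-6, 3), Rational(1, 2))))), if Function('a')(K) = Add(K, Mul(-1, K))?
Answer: -7735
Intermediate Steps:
Function('a')(K) = 0
Mul(-65, Add(119, Function('a')(Pow(Add(-6, 3), Rational(1, 2))))) = Mul(-65, Add(119, 0)) = Mul(-65, 119) = -7735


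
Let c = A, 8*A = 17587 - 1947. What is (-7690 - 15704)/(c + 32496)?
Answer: -23394/34451 ≈ -0.67905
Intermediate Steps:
A = 1955 (A = (17587 - 1947)/8 = (1/8)*15640 = 1955)
c = 1955
(-7690 - 15704)/(c + 32496) = (-7690 - 15704)/(1955 + 32496) = -23394/34451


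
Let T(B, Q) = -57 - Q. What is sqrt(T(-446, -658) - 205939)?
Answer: I*sqrt(205338) ≈ 453.14*I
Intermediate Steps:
sqrt(T(-446, -658) - 205939) = sqrt((-57 - 1*(-658)) - 205939) = sqrt((-57 + 658) - 205939) = sqrt(601 - 205939) = sqrt(-205338) = I*sqrt(205338)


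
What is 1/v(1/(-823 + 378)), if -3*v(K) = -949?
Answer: 3/949 ≈ 0.0031612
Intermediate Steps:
v(K) = 949/3 (v(K) = -⅓*(-949) = 949/3)
1/v(1/(-823 + 378)) = 1/(949/3) = 3/949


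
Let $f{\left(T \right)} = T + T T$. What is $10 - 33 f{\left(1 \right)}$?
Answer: $-56$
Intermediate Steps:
$f{\left(T \right)} = T + T^{2}$
$10 - 33 f{\left(1 \right)} = 10 - 33 \cdot 1 \left(1 + 1\right) = 10 - 33 \cdot 1 \cdot 2 = 10 - 66 = -56$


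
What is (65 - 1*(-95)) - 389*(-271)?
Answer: 105579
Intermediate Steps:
(65 - 1*(-95)) - 389*(-271) = (65 + 95) + 105419 = 160 + 105419 = 105579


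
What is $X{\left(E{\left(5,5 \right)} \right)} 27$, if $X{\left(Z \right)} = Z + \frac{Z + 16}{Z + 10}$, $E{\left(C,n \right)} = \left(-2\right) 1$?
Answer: $- \frac{27}{4} \approx -6.75$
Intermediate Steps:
$E{\left(C,n \right)} = -2$
$X{\left(Z \right)} = Z + \frac{16 + Z}{10 + Z}$
$X{\left(E{\left(5,5 \right)} \right)} 27 = \frac{16 + \left(-2\right)^{2} + 11 \left(-2\right)}{10 - 2} \cdot 27 = \frac{16 + 4 - 22}{8} \cdot 27 = \frac{1}{8} \left(-2\right) 27 = \left(- \frac{1}{4}\right) 27 = - \frac{27}{4}$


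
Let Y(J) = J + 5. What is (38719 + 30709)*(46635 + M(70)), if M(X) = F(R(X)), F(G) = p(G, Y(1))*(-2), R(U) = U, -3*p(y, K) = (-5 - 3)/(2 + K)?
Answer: 9713185484/3 ≈ 3.2377e+9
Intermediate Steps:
Y(J) = 5 + J
p(y, K) = 8/(3*(2 + K)) (p(y, K) = -(-5 - 3)/(3*(2 + K)) = -(-8)/(3*(2 + K)) = 8/(3*(2 + K)))
F(G) = -2/3 (F(G) = (8/(3*(2 + (5 + 1))))*(-2) = (8/(3*(2 + 6)))*(-2) = ((8/3)/8)*(-2) = ((8/3)*(1/8))*(-2) = (1/3)*(-2) = -2/3)
M(X) = -2/3
(38719 + 30709)*(46635 + M(70)) = (38719 + 30709)*(46635 - 2/3) = 69428*(139903/3) = 9713185484/3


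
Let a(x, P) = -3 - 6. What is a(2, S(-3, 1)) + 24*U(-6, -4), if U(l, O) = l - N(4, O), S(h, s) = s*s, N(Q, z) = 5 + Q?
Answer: -369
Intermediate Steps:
S(h, s) = s²
a(x, P) = -9
U(l, O) = -9 + l (U(l, O) = l - (5 + 4) = l - 1*9 = l - 9 = -9 + l)
a(2, S(-3, 1)) + 24*U(-6, -4) = -9 + 24*(-9 - 6) = -9 + 24*(-15) = -9 - 360 = -369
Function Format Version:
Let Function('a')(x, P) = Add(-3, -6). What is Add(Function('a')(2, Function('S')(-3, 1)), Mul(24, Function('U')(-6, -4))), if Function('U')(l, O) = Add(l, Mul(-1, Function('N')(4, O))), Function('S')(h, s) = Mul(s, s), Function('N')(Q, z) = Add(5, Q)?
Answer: -369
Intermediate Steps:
Function('S')(h, s) = Pow(s, 2)
Function('a')(x, P) = -9
Function('U')(l, O) = Add(-9, l) (Function('U')(l, O) = Add(l, Mul(-1, Add(5, 4))) = Add(l, Mul(-1, 9)) = Add(l, -9) = Add(-9, l))
Add(Function('a')(2, Function('S')(-3, 1)), Mul(24, Function('U')(-6, -4))) = Add(-9, Mul(24, Add(-9, -6))) = Add(-9, Mul(24, -15)) = Add(-9, -360) = -369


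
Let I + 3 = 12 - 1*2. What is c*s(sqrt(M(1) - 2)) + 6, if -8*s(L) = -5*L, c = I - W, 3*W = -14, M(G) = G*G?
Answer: 6 + 175*I/24 ≈ 6.0 + 7.2917*I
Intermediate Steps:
M(G) = G**2
W = -14/3 (W = (1/3)*(-14) = -14/3 ≈ -4.6667)
I = 7 (I = -3 + (12 - 1*2) = -3 + (12 - 2) = -3 + 10 = 7)
c = 35/3 (c = 7 - 1*(-14/3) = 7 + 14/3 = 35/3 ≈ 11.667)
s(L) = 5*L/8 (s(L) = -(-5)*L/8 = 5*L/8)
c*s(sqrt(M(1) - 2)) + 6 = 35*(5*sqrt(1**2 - 2)/8)/3 + 6 = 35*(5*sqrt(1 - 2)/8)/3 + 6 = 35*(5*sqrt(-1)/8)/3 + 6 = 35*(5*I/8)/3 + 6 = 175*I/24 + 6 = 6 + 175*I/24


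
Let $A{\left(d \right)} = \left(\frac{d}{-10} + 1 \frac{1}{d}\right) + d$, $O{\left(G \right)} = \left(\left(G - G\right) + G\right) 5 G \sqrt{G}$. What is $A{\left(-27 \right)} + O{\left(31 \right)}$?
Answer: $- \frac{6571}{270} + 4805 \sqrt{31} \approx 26729.0$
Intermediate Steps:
$O{\left(G \right)} = 5 G^{\frac{5}{2}}$ ($O{\left(G \right)} = \left(0 + G\right) 5 G \sqrt{G} = G 5 G \sqrt{G} = 5 G G \sqrt{G} = 5 G^{2} \sqrt{G} = 5 G^{\frac{5}{2}}$)
$A{\left(d \right)} = \frac{1}{d} + \frac{9 d}{10}$ ($A{\left(d \right)} = \left(d \left(- \frac{1}{10}\right) + \frac{1}{d}\right) + d = \left(- \frac{d}{10} + \frac{1}{d}\right) + d = \left(\frac{1}{d} - \frac{d}{10}\right) + d = \frac{1}{d} + \frac{9 d}{10}$)
$A{\left(-27 \right)} + O{\left(31 \right)} = \left(\frac{1}{-27} + \frac{9}{10} \left(-27\right)\right) + 5 \cdot 31^{\frac{5}{2}} = \left(- \frac{1}{27} - \frac{243}{10}\right) + 5 \cdot 961 \sqrt{31} = - \frac{6571}{270} + 4805 \sqrt{31}$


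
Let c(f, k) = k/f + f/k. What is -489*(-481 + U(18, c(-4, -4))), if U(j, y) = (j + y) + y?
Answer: 224451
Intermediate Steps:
c(f, k) = f/k + k/f
U(j, y) = j + 2*y
-489*(-481 + U(18, c(-4, -4))) = -489*(-481 + (18 + 2*(-4/(-4) - 4/(-4)))) = -489*(-481 + (18 + 2*(-4*(-¼) - 4*(-¼)))) = -489*(-481 + (18 + 2*(1 + 1))) = -489*(-481 + (18 + 2*2)) = -489*(-481 + (18 + 4)) = -489*(-481 + 22) = -489*(-459) = 224451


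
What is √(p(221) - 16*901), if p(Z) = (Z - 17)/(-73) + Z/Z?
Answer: I*√76832427/73 ≈ 120.07*I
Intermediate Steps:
p(Z) = 90/73 - Z/73 (p(Z) = (-17 + Z)*(-1/73) + 1 = (17/73 - Z/73) + 1 = 90/73 - Z/73)
√(p(221) - 16*901) = √((90/73 - 1/73*221) - 16*901) = √((90/73 - 221/73) - 14416) = √(-131/73 - 14416) = √(-1052499/73) = I*√76832427/73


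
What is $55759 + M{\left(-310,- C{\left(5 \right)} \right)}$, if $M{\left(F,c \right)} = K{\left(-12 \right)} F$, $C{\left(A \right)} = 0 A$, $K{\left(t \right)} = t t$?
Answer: $11119$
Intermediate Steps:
$K{\left(t \right)} = t^{2}$
$C{\left(A \right)} = 0$
$M{\left(F,c \right)} = 144 F$ ($M{\left(F,c \right)} = \left(-12\right)^{2} F = 144 F$)
$55759 + M{\left(-310,- C{\left(5 \right)} \right)} = 55759 + 144 \left(-310\right) = 55759 - 44640 = 11119$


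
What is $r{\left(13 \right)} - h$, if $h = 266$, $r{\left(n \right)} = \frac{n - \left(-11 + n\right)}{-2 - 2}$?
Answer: $- \frac{1075}{4} \approx -268.75$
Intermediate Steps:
$r{\left(n \right)} = - \frac{11}{4}$ ($r{\left(n \right)} = \frac{11}{-4} = 11 \left(- \frac{1}{4}\right) = - \frac{11}{4}$)
$r{\left(13 \right)} - h = - \frac{11}{4} - 266 = - \frac{1075}{4}$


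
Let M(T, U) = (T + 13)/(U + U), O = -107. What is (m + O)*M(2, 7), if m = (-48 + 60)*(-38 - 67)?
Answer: -20505/14 ≈ -1464.6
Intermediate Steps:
m = -1260 (m = 12*(-105) = -1260)
M(T, U) = (13 + T)/(2*U) (M(T, U) = (13 + T)/((2*U)) = (13 + T)*(1/(2*U)) = (13 + T)/(2*U))
(m + O)*M(2, 7) = (-1260 - 107)*((½)*(13 + 2)/7) = -1367*15/(2*7) = -1367*15/14 = -20505/14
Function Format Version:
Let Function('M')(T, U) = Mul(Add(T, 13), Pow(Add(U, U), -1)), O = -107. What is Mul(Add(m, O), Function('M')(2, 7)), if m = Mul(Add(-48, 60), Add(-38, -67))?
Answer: Rational(-20505, 14) ≈ -1464.6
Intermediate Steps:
m = -1260 (m = Mul(12, -105) = -1260)
Function('M')(T, U) = Mul(Rational(1, 2), Pow(U, -1), Add(13, T)) (Function('M')(T, U) = Mul(Add(13, T), Pow(Mul(2, U), -1)) = Mul(Add(13, T), Mul(Rational(1, 2), Pow(U, -1))) = Mul(Rational(1, 2), Pow(U, -1), Add(13, T)))
Mul(Add(m, O), Function('M')(2, 7)) = Mul(Add(-1260, -107), Mul(Rational(1, 2), Pow(7, -1), Add(13, 2))) = Mul(-1367, Mul(Rational(1, 2), Rational(1, 7), 15)) = Mul(-1367, Rational(15, 14)) = Rational(-20505, 14)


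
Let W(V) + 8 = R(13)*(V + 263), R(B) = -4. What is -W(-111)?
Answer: 616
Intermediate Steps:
W(V) = -1060 - 4*V (W(V) = -8 - 4*(V + 263) = -8 - 4*(263 + V) = -8 + (-1052 - 4*V) = -1060 - 4*V)
-W(-111) = -(-1060 - 4*(-111)) = -(-1060 + 444) = -1*(-616) = 616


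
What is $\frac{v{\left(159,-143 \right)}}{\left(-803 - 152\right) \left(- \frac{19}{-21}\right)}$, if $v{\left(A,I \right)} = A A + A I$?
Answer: $- \frac{53424}{18145} \approx -2.9443$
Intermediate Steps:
$v{\left(A,I \right)} = A^{2} + A I$
$\frac{v{\left(159,-143 \right)}}{\left(-803 - 152\right) \left(- \frac{19}{-21}\right)} = \frac{159 \left(159 - 143\right)}{\left(-803 - 152\right) \left(- \frac{19}{-21}\right)} = \frac{159 \cdot 16}{\left(-955\right) \left(\left(-19\right) \left(- \frac{1}{21}\right)\right)} = \frac{2544}{\left(-955\right) \frac{19}{21}} = \frac{2544}{- \frac{18145}{21}} = 2544 \left(- \frac{21}{18145}\right) = - \frac{53424}{18145}$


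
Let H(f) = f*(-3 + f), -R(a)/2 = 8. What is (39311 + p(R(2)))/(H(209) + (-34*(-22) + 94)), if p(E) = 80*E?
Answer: 12677/14632 ≈ 0.86639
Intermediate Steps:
R(a) = -16 (R(a) = -2*8 = -16)
(39311 + p(R(2)))/(H(209) + (-34*(-22) + 94)) = (39311 + 80*(-16))/(209*(-3 + 209) + (-34*(-22) + 94)) = (39311 - 1280)/(209*206 + (748 + 94)) = 38031/(43054 + 842) = 38031/43896 = 38031*(1/43896) = 12677/14632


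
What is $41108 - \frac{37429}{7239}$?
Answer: $\frac{297543383}{7239} \approx 41103.0$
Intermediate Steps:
$41108 - \frac{37429}{7239} = \frac{297543383}{7239}$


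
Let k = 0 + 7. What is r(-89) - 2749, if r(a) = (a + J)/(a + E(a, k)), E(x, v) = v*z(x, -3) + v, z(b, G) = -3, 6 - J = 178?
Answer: -282886/103 ≈ -2746.5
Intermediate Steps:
J = -172 (J = 6 - 1*178 = 6 - 178 = -172)
k = 7
E(x, v) = -2*v (E(x, v) = v*(-3) + v = -3*v + v = -2*v)
r(a) = (-172 + a)/(-14 + a) (r(a) = (a - 172)/(a - 2*7) = (-172 + a)/(a - 14) = (-172 + a)/(-14 + a))
r(-89) - 2749 = (-172 - 89)/(-14 - 89) - 2749 = -261/(-103) - 2749 = -1/103*(-261) - 2749 = 261/103 - 2749 = -282886/103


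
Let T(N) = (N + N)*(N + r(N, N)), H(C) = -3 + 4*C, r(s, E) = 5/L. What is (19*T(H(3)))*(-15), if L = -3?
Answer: -37620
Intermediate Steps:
r(s, E) = -5/3 (r(s, E) = 5/(-3) = 5*(-1/3) = -5/3)
T(N) = 2*N*(-5/3 + N) (T(N) = (N + N)*(N - 5/3) = (2*N)*(-5/3 + N) = 2*N*(-5/3 + N))
(19*T(H(3)))*(-15) = (19*(2*(-3 + 4*3)*(-5 + 3*(-3 + 4*3))/3))*(-15) = (19*(2*(-3 + 12)*(-5 + 3*(-3 + 12))/3))*(-15) = (19*((2/3)*9*(-5 + 3*9)))*(-15) = (19*((2/3)*9*(-5 + 27)))*(-15) = (19*((2/3)*9*22))*(-15) = (19*132)*(-15) = 2508*(-15) = -37620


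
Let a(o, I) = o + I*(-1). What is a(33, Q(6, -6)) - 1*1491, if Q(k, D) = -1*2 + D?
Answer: -1450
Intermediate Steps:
Q(k, D) = -2 + D
a(o, I) = o - I
a(33, Q(6, -6)) - 1*1491 = (33 - (-2 - 6)) - 1*1491 = (33 - 1*(-8)) - 1491 = (33 + 8) - 1491 = 41 - 1491 = -1450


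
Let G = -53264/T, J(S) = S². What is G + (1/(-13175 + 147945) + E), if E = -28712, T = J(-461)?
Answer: -822360639017799/28641455170 ≈ -28712.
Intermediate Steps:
T = 212521 (T = (-461)² = 212521)
G = -53264/212521 ≈ -0.25063
G + (1/(-13175 + 147945) + E) = -53264/212521 + (1/(-13175 + 147945) - 28712) = -53264/212521 + (1/134770 - 28712) = -53264/212521 - 3869516239/134770 = -822360639017799/28641455170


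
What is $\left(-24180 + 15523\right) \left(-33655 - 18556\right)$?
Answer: $451990627$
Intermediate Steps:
$\left(-24180 + 15523\right) \left(-33655 - 18556\right) = \left(-8657\right) \left(-52211\right) = 451990627$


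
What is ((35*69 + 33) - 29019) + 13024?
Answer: -13547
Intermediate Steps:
((35*69 + 33) - 29019) + 13024 = ((2415 + 33) - 29019) + 13024 = (2448 - 29019) + 13024 = -26571 + 13024 = -13547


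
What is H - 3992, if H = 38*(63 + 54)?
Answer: 454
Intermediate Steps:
H = 4446 (H = 38*117 = 4446)
H - 3992 = 4446 - 3992 = 454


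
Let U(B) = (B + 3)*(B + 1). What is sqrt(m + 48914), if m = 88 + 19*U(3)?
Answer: sqrt(49458) ≈ 222.39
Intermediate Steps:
U(B) = (1 + B)*(3 + B) (U(B) = (3 + B)*(1 + B) = (1 + B)*(3 + B))
m = 544 (m = 88 + 19*(3 + 3**2 + 4*3) = 88 + 19*(3 + 9 + 12) = 88 + 19*24 = 88 + 456 = 544)
sqrt(m + 48914) = sqrt(544 + 48914) = sqrt(49458)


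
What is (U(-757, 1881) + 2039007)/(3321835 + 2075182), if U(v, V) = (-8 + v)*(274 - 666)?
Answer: 2338887/5397017 ≈ 0.43337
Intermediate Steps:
U(v, V) = 3136 - 392*v (U(v, V) = (-8 + v)*(-392) = 3136 - 392*v)
(U(-757, 1881) + 2039007)/(3321835 + 2075182) = ((3136 - 392*(-757)) + 2039007)/(3321835 + 2075182) = ((3136 + 296744) + 2039007)/5397017 = (299880 + 2039007)*(1/5397017) = 2338887*(1/5397017) = 2338887/5397017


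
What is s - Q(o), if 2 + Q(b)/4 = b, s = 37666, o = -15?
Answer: 37734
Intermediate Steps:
Q(b) = -8 + 4*b
s - Q(o) = 37666 - (-8 + 4*(-15)) = 37666 - (-8 - 60) = 37666 - 1*(-68) = 37666 + 68 = 37734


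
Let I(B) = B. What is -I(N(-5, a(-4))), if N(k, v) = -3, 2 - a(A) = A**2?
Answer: 3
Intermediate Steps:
a(A) = 2 - A**2
-I(N(-5, a(-4))) = -1*(-3) = 3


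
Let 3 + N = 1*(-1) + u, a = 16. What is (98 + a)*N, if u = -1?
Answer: -570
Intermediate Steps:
N = -5 (N = -3 + (1*(-1) - 1) = -3 + (-1 - 1) = -3 - 2 = -5)
(98 + a)*N = (98 + 16)*(-5) = 114*(-5) = -570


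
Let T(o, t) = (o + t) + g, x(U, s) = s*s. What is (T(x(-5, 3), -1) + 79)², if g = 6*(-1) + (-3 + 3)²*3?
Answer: 6561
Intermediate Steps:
g = -6 (g = -6 + 0²*3 = -6 + 0*3 = -6 + 0 = -6)
x(U, s) = s²
T(o, t) = -6 + o + t (T(o, t) = (o + t) - 6 = -6 + o + t)
(T(x(-5, 3), -1) + 79)² = ((-6 + 3² - 1) + 79)² = ((-6 + 9 - 1) + 79)² = (2 + 79)² = 81² = 6561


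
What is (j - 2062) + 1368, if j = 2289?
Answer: 1595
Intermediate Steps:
(j - 2062) + 1368 = (2289 - 2062) + 1368 = 227 + 1368 = 1595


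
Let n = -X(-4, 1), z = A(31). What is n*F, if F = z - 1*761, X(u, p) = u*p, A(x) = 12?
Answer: -2996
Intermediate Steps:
z = 12
X(u, p) = p*u
F = -749 (F = 12 - 1*761 = 12 - 761 = -749)
n = 4 (n = -(-4) = -1*(-4) = 4)
n*F = 4*(-749) = -2996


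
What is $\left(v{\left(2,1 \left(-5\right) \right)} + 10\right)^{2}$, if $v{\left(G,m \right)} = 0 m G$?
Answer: $100$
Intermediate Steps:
$v{\left(G,m \right)} = 0$ ($v{\left(G,m \right)} = 0 G = 0$)
$\left(v{\left(2,1 \left(-5\right) \right)} + 10\right)^{2} = \left(0 + 10\right)^{2} = 10^{2} = 100$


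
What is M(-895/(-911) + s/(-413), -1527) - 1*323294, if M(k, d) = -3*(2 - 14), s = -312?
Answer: -323258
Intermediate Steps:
M(k, d) = 36 (M(k, d) = -3*(-12) = 36)
M(-895/(-911) + s/(-413), -1527) - 1*323294 = 36 - 1*323294 = 36 - 323294 = -323258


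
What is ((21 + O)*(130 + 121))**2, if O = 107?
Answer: 1032208384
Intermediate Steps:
((21 + O)*(130 + 121))**2 = ((21 + 107)*(130 + 121))**2 = (128*251)**2 = 32128**2 = 1032208384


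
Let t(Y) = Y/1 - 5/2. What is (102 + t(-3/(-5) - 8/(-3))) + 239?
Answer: 10253/30 ≈ 341.77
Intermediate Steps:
t(Y) = -5/2 + Y (t(Y) = Y*1 - 5*1/2 = Y - 5/2 = -5/2 + Y)
(102 + t(-3/(-5) - 8/(-3))) + 239 = (102 + (-5/2 + (-3/(-5) - 8/(-3)))) + 239 = (102 + (-5/2 + (-3*(-1/5) - 8*(-1/3)))) + 239 = (102 + (-5/2 + (3/5 + 8/3))) + 239 = (102 + (-5/2 + 49/15)) + 239 = (102 + 23/30) + 239 = 3083/30 + 239 = 10253/30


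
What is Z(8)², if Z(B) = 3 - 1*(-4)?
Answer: 49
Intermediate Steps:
Z(B) = 7 (Z(B) = 3 + 4 = 7)
Z(8)² = 7² = 49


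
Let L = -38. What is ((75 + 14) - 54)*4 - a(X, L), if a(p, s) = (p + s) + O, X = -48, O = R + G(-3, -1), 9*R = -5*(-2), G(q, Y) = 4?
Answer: 1988/9 ≈ 220.89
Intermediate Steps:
R = 10/9 (R = (-5*(-2))/9 = (⅑)*10 = 10/9 ≈ 1.1111)
O = 46/9 (O = 10/9 + 4 = 46/9 ≈ 5.1111)
a(p, s) = 46/9 + p + s (a(p, s) = (p + s) + 46/9 = 46/9 + p + s)
((75 + 14) - 54)*4 - a(X, L) = ((75 + 14) - 54)*4 - (46/9 - 48 - 38) = (89 - 54)*4 - 1*(-728/9) = 35*4 + 728/9 = 140 + 728/9 = 1988/9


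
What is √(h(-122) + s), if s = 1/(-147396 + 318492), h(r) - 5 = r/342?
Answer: √12267381235430/1625412 ≈ 2.1548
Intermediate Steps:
h(r) = 5 + r/342
s = 1/171096 ≈ 5.8447e-6
√(h(-122) + s) = √((5 + (1/342)*(-122)) + 1/171096) = √((5 - 61/171) + 1/171096) = √(794/171 + 1/171096) = √(45283465/9752472) = √12267381235430/1625412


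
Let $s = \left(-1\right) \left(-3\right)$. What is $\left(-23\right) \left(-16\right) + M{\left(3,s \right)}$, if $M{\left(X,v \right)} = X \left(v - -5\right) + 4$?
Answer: $396$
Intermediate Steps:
$s = 3$
$M{\left(X,v \right)} = 4 + X \left(5 + v\right)$ ($M{\left(X,v \right)} = X \left(v + 5\right) + 4 = X \left(5 + v\right) + 4 = 4 + X \left(5 + v\right)$)
$\left(-23\right) \left(-16\right) + M{\left(3,s \right)} = \left(-23\right) \left(-16\right) + \left(4 + 5 \cdot 3 + 3 \cdot 3\right) = 368 + \left(4 + 15 + 9\right) = 368 + 28 = 396$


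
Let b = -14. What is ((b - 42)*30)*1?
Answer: -1680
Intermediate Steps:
((b - 42)*30)*1 = ((-14 - 42)*30)*1 = -56*30*1 = -1680*1 = -1680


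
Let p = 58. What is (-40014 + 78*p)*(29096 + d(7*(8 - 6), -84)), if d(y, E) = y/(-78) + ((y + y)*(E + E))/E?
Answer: -1034598110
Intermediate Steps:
d(y, E) = 311*y/78 (d(y, E) = y*(-1/78) + ((2*y)*(2*E))/E = -y/78 + (4*E*y)/E = -y/78 + 4*y = 311*y/78)
(-40014 + 78*p)*(29096 + d(7*(8 - 6), -84)) = (-40014 + 78*58)*(29096 + 311*(7*(8 - 6))/78) = (-40014 + 4524)*(29096 + 311*(7*2)/78) = -35490*(29096 + (311/78)*14) = -35490*(29096 + 2177/39) = -35490*1136921/39 = -1034598110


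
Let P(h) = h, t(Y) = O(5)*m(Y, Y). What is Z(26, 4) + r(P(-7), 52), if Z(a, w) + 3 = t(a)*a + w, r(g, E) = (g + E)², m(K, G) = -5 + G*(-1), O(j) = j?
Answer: -2004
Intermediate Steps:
m(K, G) = -5 - G
t(Y) = -25 - 5*Y (t(Y) = 5*(-5 - Y) = -25 - 5*Y)
r(g, E) = (E + g)²
Z(a, w) = -3 + w + a*(-25 - 5*a) (Z(a, w) = -3 + ((-25 - 5*a)*a + w) = -3 + (a*(-25 - 5*a) + w) = -3 + (w + a*(-25 - 5*a)) = -3 + w + a*(-25 - 5*a))
Z(26, 4) + r(P(-7), 52) = (-3 + 4 - 5*26*(5 + 26)) + (52 - 7)² = (-3 + 4 - 5*26*31) + 45² = (-3 + 4 - 4030) + 2025 = -4029 + 2025 = -2004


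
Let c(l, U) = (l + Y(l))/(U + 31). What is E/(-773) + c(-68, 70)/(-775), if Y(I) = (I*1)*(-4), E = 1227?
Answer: -96201117/60506575 ≈ -1.5899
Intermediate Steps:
Y(I) = -4*I (Y(I) = I*(-4) = -4*I)
c(l, U) = -3*l/(31 + U) (c(l, U) = (l - 4*l)/(U + 31) = (-3*l)/(31 + U) = -3*l/(31 + U))
E/(-773) + c(-68, 70)/(-775) = 1227/(-773) - 3*(-68)/(31 + 70)/(-775) = 1227*(-1/773) - 3*(-68)/101*(-1/775) = -1227/773 - 3*(-68)*1/101*(-1/775) = -1227/773 + (204/101)*(-1/775) = -1227/773 - 204/78275 = -96201117/60506575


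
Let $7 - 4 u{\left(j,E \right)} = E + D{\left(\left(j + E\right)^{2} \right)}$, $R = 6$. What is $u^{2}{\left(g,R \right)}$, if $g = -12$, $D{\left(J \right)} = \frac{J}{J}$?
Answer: $0$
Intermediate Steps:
$D{\left(J \right)} = 1$
$u{\left(j,E \right)} = \frac{3}{2} - \frac{E}{4}$ ($u{\left(j,E \right)} = \frac{7}{4} - \frac{E + 1}{4} = \frac{7}{4} - \frac{1 + E}{4} = \frac{7}{4} - \left(\frac{1}{4} + \frac{E}{4}\right) = \frac{3}{2} - \frac{E}{4}$)
$u^{2}{\left(g,R \right)} = \left(\frac{3}{2} - \frac{3}{2}\right)^{2} = 0^{2} = 0$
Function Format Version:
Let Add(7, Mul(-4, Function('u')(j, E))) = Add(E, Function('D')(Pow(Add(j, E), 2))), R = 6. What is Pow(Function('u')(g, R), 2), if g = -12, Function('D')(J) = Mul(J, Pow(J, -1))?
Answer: 0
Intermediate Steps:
Function('D')(J) = 1
Function('u')(j, E) = Add(Rational(3, 2), Mul(Rational(-1, 4), E)) (Function('u')(j, E) = Add(Rational(7, 4), Mul(Rational(-1, 4), Add(E, 1))) = Add(Rational(7, 4), Mul(Rational(-1, 4), Add(1, E))) = Add(Rational(7, 4), Add(Rational(-1, 4), Mul(Rational(-1, 4), E))) = Add(Rational(3, 2), Mul(Rational(-1, 4), E)))
Pow(Function('u')(g, R), 2) = Pow(Add(Rational(3, 2), Mul(Rational(-1, 4), 6)), 2) = Pow(Add(Rational(3, 2), Rational(-3, 2)), 2) = Pow(0, 2) = 0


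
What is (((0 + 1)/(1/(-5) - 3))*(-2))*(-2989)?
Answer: -14945/8 ≈ -1868.1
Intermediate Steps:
(((0 + 1)/(1/(-5) - 3))*(-2))*(-2989) = ((1/(-⅕ - 3))*(-2))*(-2989) = ((1/(-16/5))*(-2))*(-2989) = ((1*(-5/16))*(-2))*(-2989) = -5/16*(-2)*(-2989) = (5/8)*(-2989) = -14945/8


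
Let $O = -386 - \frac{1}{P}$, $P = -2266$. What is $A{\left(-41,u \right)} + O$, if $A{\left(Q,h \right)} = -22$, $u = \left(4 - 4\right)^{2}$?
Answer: $- \frac{924527}{2266} \approx -408.0$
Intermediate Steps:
$u = 0$ ($u = 0^{2} = 0$)
$O = - \frac{874675}{2266}$ ($O = -386 - \frac{1}{-2266} = -386 - - \frac{1}{2266} = -386 + \frac{1}{2266} = - \frac{874675}{2266} \approx -386.0$)
$A{\left(-41,u \right)} + O = -22 - \frac{874675}{2266} = - \frac{924527}{2266}$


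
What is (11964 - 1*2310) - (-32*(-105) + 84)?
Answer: 6210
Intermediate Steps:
(11964 - 1*2310) - (-32*(-105) + 84) = (11964 - 2310) - (3360 + 84) = 9654 - 1*3444 = 9654 - 3444 = 6210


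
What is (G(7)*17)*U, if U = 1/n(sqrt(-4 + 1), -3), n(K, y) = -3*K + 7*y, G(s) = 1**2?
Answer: -119/156 + 17*I*sqrt(3)/156 ≈ -0.76282 + 0.18875*I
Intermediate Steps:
G(s) = 1
U = 1/(-21 - 3*I*sqrt(3)) (U = 1/(-3*sqrt(-4 + 1) + 7*(-3)) = 1/(-3*I*sqrt(3) - 21) = 1/(-21 - 3*I*sqrt(3)) ≈ -0.044872 + 0.011103*I)
(G(7)*17)*U = (1*17)*(I/(3*(sqrt(3) - 7*I))) = 17*(I/(3*(sqrt(3) - 7*I))) = 17*I/(3*(sqrt(3) - 7*I))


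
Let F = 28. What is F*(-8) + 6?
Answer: -218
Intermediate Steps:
F*(-8) + 6 = 28*(-8) + 6 = -224 + 6 = -218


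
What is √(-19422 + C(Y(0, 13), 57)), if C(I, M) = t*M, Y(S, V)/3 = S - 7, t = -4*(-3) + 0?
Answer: 3*I*√2082 ≈ 136.89*I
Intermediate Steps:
t = 12 (t = 12 + 0 = 12)
Y(S, V) = -21 + 3*S (Y(S, V) = 3*(S - 7) = 3*(-7 + S) = -21 + 3*S)
C(I, M) = 12*M
√(-19422 + C(Y(0, 13), 57)) = √(-19422 + 12*57) = √(-19422 + 684) = √(-18738) = 3*I*√2082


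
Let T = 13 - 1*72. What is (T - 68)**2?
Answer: 16129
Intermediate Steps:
T = -59 (T = 13 - 72 = -59)
(T - 68)**2 = (-59 - 68)**2 = (-127)**2 = 16129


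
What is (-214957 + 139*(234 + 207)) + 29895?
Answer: -123763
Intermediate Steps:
(-214957 + 139*(234 + 207)) + 29895 = (-214957 + 139*441) + 29895 = (-214957 + 61299) + 29895 = -153658 + 29895 = -123763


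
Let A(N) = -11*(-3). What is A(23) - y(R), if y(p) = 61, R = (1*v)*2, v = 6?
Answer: -28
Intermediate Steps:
R = 12 (R = (1*6)*2 = 6*2 = 12)
A(N) = 33
A(23) - y(R) = 33 - 1*61 = 33 - 61 = -28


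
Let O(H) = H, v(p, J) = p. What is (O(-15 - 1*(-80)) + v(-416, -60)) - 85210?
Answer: -85561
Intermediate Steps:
(O(-15 - 1*(-80)) + v(-416, -60)) - 85210 = ((-15 - 1*(-80)) - 416) - 85210 = ((-15 + 80) - 416) - 85210 = (65 - 416) - 85210 = -351 - 85210 = -85561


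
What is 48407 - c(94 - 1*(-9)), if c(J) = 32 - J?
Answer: 48478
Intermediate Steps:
48407 - c(94 - 1*(-9)) = 48407 - (32 - (94 - 1*(-9))) = 48407 - (32 - (94 + 9)) = 48407 - (32 - 1*103) = 48407 - (32 - 103) = 48407 - 1*(-71) = 48407 + 71 = 48478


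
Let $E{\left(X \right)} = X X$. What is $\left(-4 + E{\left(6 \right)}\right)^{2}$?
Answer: $1024$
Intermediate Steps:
$E{\left(X \right)} = X^{2}$
$\left(-4 + E{\left(6 \right)}\right)^{2} = \left(-4 + 6^{2}\right)^{2} = \left(-4 + 36\right)^{2} = 32^{2} = 1024$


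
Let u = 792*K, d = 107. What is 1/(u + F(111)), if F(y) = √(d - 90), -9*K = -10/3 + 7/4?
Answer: 1254/174571 - 9*√17/174571 ≈ 0.0069708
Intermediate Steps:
K = 19/108 (K = -(-10/3 + 7/4)/9 = -⅑*(-19/12) = 19/108 ≈ 0.17593)
u = 418/3 (u = 792*(19/108) = 418/3 ≈ 139.33)
F(y) = √17 (F(y) = √(107 - 90) = √17)
1/(u + F(111)) = 1/(418/3 + √17)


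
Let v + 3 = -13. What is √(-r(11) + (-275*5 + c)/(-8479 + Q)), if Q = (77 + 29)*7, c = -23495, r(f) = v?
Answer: 3*√14199974/2579 ≈ 4.3834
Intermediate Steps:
v = -16 (v = -3 - 13 = -16)
r(f) = -16
Q = 742 (Q = 106*7 = 742)
√(-r(11) + (-275*5 + c)/(-8479 + Q)) = √(-1*(-16) + (-275*5 - 23495)/(-8479 + 742)) = √(16 + (-1375 - 23495)/(-7737)) = √(16 - 24870*(-1/7737)) = √(16 + 8290/2579) = √(49554/2579) = 3*√14199974/2579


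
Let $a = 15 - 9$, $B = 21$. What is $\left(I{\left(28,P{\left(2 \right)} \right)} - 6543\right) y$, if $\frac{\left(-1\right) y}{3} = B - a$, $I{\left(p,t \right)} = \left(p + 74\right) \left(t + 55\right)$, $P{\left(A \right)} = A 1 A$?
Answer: $23625$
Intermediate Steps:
$P{\left(A \right)} = A^{2}$ ($P{\left(A \right)} = A A = A^{2}$)
$I{\left(p,t \right)} = \left(55 + t\right) \left(74 + p\right)$ ($I{\left(p,t \right)} = \left(74 + p\right) \left(55 + t\right) = \left(55 + t\right) \left(74 + p\right)$)
$a = 6$ ($a = 15 - 9 = 6$)
$y = -45$ ($y = - 3 \left(21 - 6\right) = \left(-3\right) 15 = -45$)
$\left(I{\left(28,P{\left(2 \right)} \right)} - 6543\right) y = \left(\left(4070 + 55 \cdot 28 + 74 \cdot 2^{2} + 28 \cdot 2^{2}\right) - 6543\right) \left(-45\right) = \left(\left(4070 + 1540 + 74 \cdot 4 + 28 \cdot 4\right) - 6543\right) \left(-45\right) = \left(\left(4070 + 1540 + 296 + 112\right) - 6543\right) \left(-45\right) = \left(6018 - 6543\right) \left(-45\right) = \left(-525\right) \left(-45\right) = 23625$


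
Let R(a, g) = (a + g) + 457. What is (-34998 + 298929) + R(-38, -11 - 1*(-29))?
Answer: 264368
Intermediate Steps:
R(a, g) = 457 + a + g
(-34998 + 298929) + R(-38, -11 - 1*(-29)) = (-34998 + 298929) + (457 - 38 + (-11 - 1*(-29))) = 263931 + (457 - 38 + (-11 + 29)) = 263931 + (457 - 38 + 18) = 263931 + 437 = 264368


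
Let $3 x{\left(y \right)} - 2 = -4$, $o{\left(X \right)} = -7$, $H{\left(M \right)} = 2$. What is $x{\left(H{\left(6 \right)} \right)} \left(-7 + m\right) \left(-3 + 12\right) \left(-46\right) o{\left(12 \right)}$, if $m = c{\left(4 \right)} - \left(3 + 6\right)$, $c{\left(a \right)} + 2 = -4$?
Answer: $42504$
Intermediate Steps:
$c{\left(a \right)} = -6$ ($c{\left(a \right)} = -2 - 4 = -6$)
$x{\left(y \right)} = - \frac{2}{3}$ ($x{\left(y \right)} = \frac{2}{3} + \frac{1}{3} \left(-4\right) = \frac{2}{3} - \frac{4}{3} = - \frac{2}{3}$)
$m = -15$ ($m = -6 - \left(3 + 6\right) = -6 - 9 = -15$)
$x{\left(H{\left(6 \right)} \right)} \left(-7 + m\right) \left(-3 + 12\right) \left(-46\right) o{\left(12 \right)} = - \frac{2 \left(-7 - 15\right) \left(-3 + 12\right)}{3} \left(-46\right) \left(-7\right) = - \frac{2 \left(\left(-22\right) 9\right)}{3} \left(-46\right) \left(-7\right) = \left(- \frac{2}{3}\right) \left(-198\right) \left(-46\right) \left(-7\right) = 132 \left(-46\right) \left(-7\right) = \left(-6072\right) \left(-7\right) = 42504$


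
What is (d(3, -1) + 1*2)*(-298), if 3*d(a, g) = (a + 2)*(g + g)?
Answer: 1192/3 ≈ 397.33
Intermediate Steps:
d(a, g) = 2*g*(2 + a)/3 (d(a, g) = ((a + 2)*(g + g))/3 = ((2 + a)*(2*g))/3 = (2*g*(2 + a))/3 = 2*g*(2 + a)/3)
(d(3, -1) + 1*2)*(-298) = ((⅔)*(-1)*(2 + 3) + 1*2)*(-298) = ((⅔)*(-1)*5 + 2)*(-298) = (-10/3 + 2)*(-298) = -4/3*(-298) = 1192/3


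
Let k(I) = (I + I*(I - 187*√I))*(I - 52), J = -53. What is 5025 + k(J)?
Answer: -284355 - 1040655*I*√53 ≈ -2.8436e+5 - 7.5761e+6*I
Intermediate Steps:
k(I) = (-52 + I)*(I + I*(I - 187*√I)) (k(I) = (I + I*(I - 187*√I))*(-52 + I) = (-52 + I)*(I + I*(I - 187*√I)))
5025 + k(J) = 5025 + ((-53)³ - 525283*I*√53 - 52*(-53) - 51*(-53)² + 9724*(-53)^(3/2)) = 5025 + (-148877 - 525283*I*√53 + 2756 - 51*2809 + 9724*(-53*I*√53)) = 5025 + (-148877 - 525283*I*√53 + 2756 - 143259 - 515372*I*√53) = 5025 + (-289380 - 1040655*I*√53) = -284355 - 1040655*I*√53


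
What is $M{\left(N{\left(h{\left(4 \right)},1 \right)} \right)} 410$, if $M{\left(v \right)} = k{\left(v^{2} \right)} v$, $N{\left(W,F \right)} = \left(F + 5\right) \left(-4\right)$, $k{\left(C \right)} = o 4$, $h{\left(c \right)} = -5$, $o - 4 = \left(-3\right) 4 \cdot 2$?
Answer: $787200$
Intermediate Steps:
$o = -20$ ($o = 4 + \left(-3\right) 4 \cdot 2 = 4 - 24 = -20$)
$k{\left(C \right)} = -80$ ($k{\left(C \right)} = \left(-20\right) 4 = -80$)
$N{\left(W,F \right)} = -20 - 4 F$ ($N{\left(W,F \right)} = \left(5 + F\right) \left(-4\right) = -20 - 4 F$)
$M{\left(v \right)} = - 80 v$
$M{\left(N{\left(h{\left(4 \right)},1 \right)} \right)} 410 = - 80 \left(-20 - 4\right) 410 = \left(-80\right) \left(-24\right) 410 = 1920 \cdot 410 = 787200$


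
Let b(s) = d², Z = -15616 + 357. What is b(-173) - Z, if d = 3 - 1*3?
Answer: 15259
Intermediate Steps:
d = 0 (d = 3 - 3 = 0)
Z = -15259
b(s) = 0 (b(s) = 0² = 0)
b(-173) - Z = 0 - 1*(-15259) = 0 + 15259 = 15259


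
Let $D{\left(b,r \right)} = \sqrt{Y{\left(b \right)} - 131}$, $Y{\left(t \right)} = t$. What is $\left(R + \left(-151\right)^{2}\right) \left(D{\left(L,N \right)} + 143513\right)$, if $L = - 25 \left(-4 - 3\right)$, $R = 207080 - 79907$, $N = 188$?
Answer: $21523218662 + 299948 \sqrt{11} \approx 2.1524 \cdot 10^{10}$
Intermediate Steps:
$R = 127173$
$L = 175$ ($L = \left(-25\right) \left(-7\right) = 175$)
$D{\left(b,r \right)} = \sqrt{-131 + b}$ ($D{\left(b,r \right)} = \sqrt{b - 131} = \sqrt{-131 + b}$)
$\left(R + \left(-151\right)^{2}\right) \left(D{\left(L,N \right)} + 143513\right) = \left(127173 + \left(-151\right)^{2}\right) \left(\sqrt{-131 + 175} + 143513\right) = \left(127173 + 22801\right) \left(\sqrt{44} + 143513\right) = 149974 \left(2 \sqrt{11} + 143513\right) = 149974 \left(143513 + 2 \sqrt{11}\right) = 21523218662 + 299948 \sqrt{11}$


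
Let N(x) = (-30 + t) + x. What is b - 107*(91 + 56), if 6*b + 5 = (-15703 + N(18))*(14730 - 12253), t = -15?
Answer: -39057589/6 ≈ -6.5096e+6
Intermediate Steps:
N(x) = -45 + x (N(x) = (-30 - 15) + x = -45 + x)
b = -38963215/6 (b = -⅚ + ((-15703 + (-45 + 18))*(14730 - 12253))/6 = -⅚ + ((-15703 - 27)*2477)/6 = -⅚ + (-15730*2477)/6 = -⅚ + (⅙)*(-38963210) = -⅚ - 19481605/3 = -38963215/6 ≈ -6.4939e+6)
b - 107*(91 + 56) = -38963215/6 - 107*(91 + 56) = -38963215/6 - 107*147 = -38963215/6 - 1*15729 = -38963215/6 - 15729 = -39057589/6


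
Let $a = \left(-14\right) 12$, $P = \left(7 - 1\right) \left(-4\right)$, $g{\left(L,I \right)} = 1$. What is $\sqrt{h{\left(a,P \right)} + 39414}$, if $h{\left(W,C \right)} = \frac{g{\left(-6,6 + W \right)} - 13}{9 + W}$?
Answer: $\frac{\sqrt{110714138}}{53} \approx 198.53$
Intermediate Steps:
$P = -24$ ($P = 6 \left(-4\right) = -24$)
$a = -168$
$h{\left(W,C \right)} = - \frac{12}{9 + W}$ ($h{\left(W,C \right)} = \frac{1 - 13}{9 + W} = - \frac{12}{9 + W}$)
$\sqrt{h{\left(a,P \right)} + 39414} = \sqrt{- \frac{12}{9 - 168} + 39414} = \sqrt{- \frac{12}{-159} + 39414} = \sqrt{\left(-12\right) \left(- \frac{1}{159}\right) + 39414} = \sqrt{\frac{4}{53} + 39414} = \sqrt{\frac{2088946}{53}} = \frac{\sqrt{110714138}}{53}$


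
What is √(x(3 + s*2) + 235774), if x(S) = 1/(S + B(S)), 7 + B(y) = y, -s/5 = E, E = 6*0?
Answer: 3*√26197 ≈ 485.56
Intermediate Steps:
E = 0
s = 0 (s = -5*0 = 0)
B(y) = -7 + y
x(S) = 1/(-7 + 2*S) (x(S) = 1/(S + (-7 + S)) = 1/(-7 + 2*S))
√(x(3 + s*2) + 235774) = √(1/(-7 + 2*(3 + 0*2)) + 235774) = √(1/(-7 + 2*(3 + 0)) + 235774) = √(1/(-7 + 2*3) + 235774) = √(1/(-7 + 6) + 235774) = √(1/(-1) + 235774) = √(-1 + 235774) = √235773 = 3*√26197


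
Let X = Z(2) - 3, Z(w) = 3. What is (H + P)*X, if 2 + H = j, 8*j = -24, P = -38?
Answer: 0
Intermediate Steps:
j = -3 (j = (1/8)*(-24) = -3)
H = -5 (H = -2 - 3 = -5)
X = 0 (X = 3 - 3 = 0)
(H + P)*X = (-5 - 38)*0 = -43*0 = 0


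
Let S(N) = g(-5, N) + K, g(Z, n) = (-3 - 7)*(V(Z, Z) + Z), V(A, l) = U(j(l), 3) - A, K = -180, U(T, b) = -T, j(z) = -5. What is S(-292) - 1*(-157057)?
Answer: 156827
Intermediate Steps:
V(A, l) = 5 - A (V(A, l) = -1*(-5) - A = 5 - A)
g(Z, n) = -50 (g(Z, n) = (-3 - 7)*((5 - Z) + Z) = -10*5 = -50)
S(N) = -230 (S(N) = -50 - 180 = -230)
S(-292) - 1*(-157057) = -230 - 1*(-157057) = -230 + 157057 = 156827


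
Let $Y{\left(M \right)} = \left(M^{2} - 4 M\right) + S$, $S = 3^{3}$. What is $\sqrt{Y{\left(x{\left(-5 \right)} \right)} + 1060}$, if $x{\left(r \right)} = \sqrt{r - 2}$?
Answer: $2 \sqrt{270 - i \sqrt{7}} \approx 32.864 - 0.16101 i$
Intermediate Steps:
$S = 27$
$x{\left(r \right)} = \sqrt{-2 + r}$
$Y{\left(M \right)} = 27 + M^{2} - 4 M$ ($Y{\left(M \right)} = \left(M^{2} - 4 M\right) + 27 = 27 + M^{2} - 4 M$)
$\sqrt{Y{\left(x{\left(-5 \right)} \right)} + 1060} = \sqrt{\left(27 + \left(\sqrt{-2 - 5}\right)^{2} - 4 \sqrt{-2 - 5}\right) + 1060} = \sqrt{\left(27 + \left(\sqrt{-7}\right)^{2} - 4 \sqrt{-7}\right) + 1060} = \sqrt{\left(27 + \left(i \sqrt{7}\right)^{2} - 4 i \sqrt{7}\right) + 1060} = \sqrt{\left(27 - 7 - 4 i \sqrt{7}\right) + 1060} = \sqrt{\left(20 - 4 i \sqrt{7}\right) + 1060} = \sqrt{1080 - 4 i \sqrt{7}}$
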